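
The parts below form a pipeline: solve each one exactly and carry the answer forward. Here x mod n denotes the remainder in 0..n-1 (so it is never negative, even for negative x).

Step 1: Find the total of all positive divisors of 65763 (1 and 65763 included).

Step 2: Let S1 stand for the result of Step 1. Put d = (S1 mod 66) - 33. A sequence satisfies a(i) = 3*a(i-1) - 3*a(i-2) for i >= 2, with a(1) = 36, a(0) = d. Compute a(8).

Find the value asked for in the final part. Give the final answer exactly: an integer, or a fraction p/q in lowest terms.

Step 1: 65763 = 3^2 * 7307; sigma = (1 + 3 + 9) * (1 + 7307) = 13 * 7308 = 95004; answer 95004
Step 2: S1 = 95004; d = -3; a(2) = 3*(36) - 3*(-3) = 117; iterating: a(2)=117, a(3)=243, a(4)=378, a(5)=405, a(6)=81, a(7)=-972, a(8)=-3159; answer -3159

-3159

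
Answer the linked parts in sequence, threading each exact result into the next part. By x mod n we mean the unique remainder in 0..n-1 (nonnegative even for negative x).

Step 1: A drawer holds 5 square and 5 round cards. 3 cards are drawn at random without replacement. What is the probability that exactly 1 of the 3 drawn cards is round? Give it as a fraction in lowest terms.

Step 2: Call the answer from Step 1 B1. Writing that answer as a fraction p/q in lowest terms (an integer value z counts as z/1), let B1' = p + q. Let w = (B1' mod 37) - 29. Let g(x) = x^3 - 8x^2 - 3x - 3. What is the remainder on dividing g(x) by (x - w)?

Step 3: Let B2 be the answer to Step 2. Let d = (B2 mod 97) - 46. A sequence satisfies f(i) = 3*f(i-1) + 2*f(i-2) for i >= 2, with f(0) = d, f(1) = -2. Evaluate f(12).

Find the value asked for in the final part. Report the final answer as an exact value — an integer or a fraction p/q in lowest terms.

7624088

Step 1: total draws C(10,3) = 120; favorable C(5,1)*C(5,2) = 50; P = 5/12; answer 5/12
Step 2: B1 = 5/12; threaded value p + q = 17; w = -12; remainder = value at the root: 1*(-12)^3 - 8*(-12)^2 - 3*(-12)^1 - 3 = (-1728) + (-1152) + (36) + (-3) = -2847; answer -2847
Step 3: B2 = -2847; d = 17; f(2) = 3*(-2) + 2*(17) = 28; iterating: f(2)=28, f(3)=80, f(4)=296, f(5)=1048, f(6)=3736, f(7)=13304, f(8)=47384, f(9)=168760, f(10)=601048, f(11)=2140664, f(12)=7624088; answer 7624088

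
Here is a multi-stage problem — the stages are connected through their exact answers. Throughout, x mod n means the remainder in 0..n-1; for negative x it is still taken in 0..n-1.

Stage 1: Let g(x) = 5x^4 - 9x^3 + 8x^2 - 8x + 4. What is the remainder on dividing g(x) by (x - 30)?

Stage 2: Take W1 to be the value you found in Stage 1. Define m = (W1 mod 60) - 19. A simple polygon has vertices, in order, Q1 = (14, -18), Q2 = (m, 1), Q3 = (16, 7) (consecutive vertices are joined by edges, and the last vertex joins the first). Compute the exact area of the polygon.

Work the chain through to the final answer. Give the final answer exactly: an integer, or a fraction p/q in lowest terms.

Stage 1: remainder = value at the root: 5*(30)^4 - 9*(30)^3 + 8*(30)^2 - 8*(30)^1 + 4 = (4050000) + (-243000) + (7200) + (-240) + (4) = 3813964; answer 3813964
Stage 2: W1 = 3813964; m = -15; cross terms: (14*1 - -15*-18)=-256, (-15*7 - 16*1)=-121, (16*-18 - 14*7)=-386; twice the area = |-763| = 763; area = 763/2; answer 763/2

763/2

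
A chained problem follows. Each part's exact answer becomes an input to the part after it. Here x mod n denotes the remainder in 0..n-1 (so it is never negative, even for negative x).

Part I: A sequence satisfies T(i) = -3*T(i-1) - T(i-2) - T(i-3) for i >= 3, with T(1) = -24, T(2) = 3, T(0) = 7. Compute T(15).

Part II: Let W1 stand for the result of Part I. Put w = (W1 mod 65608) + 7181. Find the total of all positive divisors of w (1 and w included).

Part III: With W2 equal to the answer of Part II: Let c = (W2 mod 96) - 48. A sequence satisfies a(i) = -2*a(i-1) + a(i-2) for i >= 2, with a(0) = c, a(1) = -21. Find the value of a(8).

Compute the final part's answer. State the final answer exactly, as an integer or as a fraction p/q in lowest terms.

Part I: T(3) = -3*(3) - 1*(-24) - 1*(7) = 8; iterating: T(3)=8, T(4)=-3, T(5)=-2, T(6)=1, T(7)=2, T(8)=-5, T(9)=12, T(10)=-33, T(11)=92, T(12)=-255, T(13)=706, T(14)=-1955, T(15)=5414; answer 5414
Part II: W1 = 5414; w = 12595; 12595 = 5 * 11 * 229; sigma = (1 + 5) * (1 + 11) * (1 + 229) = 6 * 12 * 230 = 16560; answer 16560
Part III: W2 = 16560; c = 0; a(2) = -2*(-21) + 1*(0) = 42; iterating: a(2)=42, a(3)=-105, a(4)=252, a(5)=-609, a(6)=1470, a(7)=-3549, a(8)=8568; answer 8568

8568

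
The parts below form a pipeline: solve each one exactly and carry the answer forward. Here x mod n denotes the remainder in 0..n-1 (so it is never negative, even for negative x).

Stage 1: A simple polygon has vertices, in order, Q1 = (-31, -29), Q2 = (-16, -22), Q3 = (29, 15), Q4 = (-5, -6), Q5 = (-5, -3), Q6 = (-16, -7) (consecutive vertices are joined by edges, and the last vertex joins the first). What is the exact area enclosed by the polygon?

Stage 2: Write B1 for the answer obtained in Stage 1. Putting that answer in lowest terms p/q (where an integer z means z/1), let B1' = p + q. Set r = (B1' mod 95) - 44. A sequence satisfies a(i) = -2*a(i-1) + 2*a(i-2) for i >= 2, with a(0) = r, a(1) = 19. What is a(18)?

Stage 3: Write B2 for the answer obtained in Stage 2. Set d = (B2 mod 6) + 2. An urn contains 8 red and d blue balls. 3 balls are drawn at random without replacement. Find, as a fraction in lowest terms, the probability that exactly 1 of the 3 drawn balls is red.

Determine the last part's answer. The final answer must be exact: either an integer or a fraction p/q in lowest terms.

30/91

Stage 1: cross terms: (-31*-22 - -16*-29)=218, (-16*15 - 29*-22)=398, (29*-6 - -5*15)=-99, (-5*-3 - -5*-6)=-15, (-5*-7 - -16*-3)=-13, (-16*-29 - -31*-7)=247; twice the area = |736| = 736; area = 368; answer 368
Stage 2: B1 = 368; threaded value p + q = 369; r = 40; a(2) = -2*(19) + 2*(40) = 42; iterating: a(2)=42, a(3)=-46, a(4)=176, a(5)=-444, a(6)=1240, a(7)=-3368, a(8)=9216, a(9)=-25168, a(10)=68768, a(11)=-187872, a(12)=513280, a(13)=-1402304, a(14)=3831168, a(15)=-10466944, a(16)=28596224, a(17)=-78126336, a(18)=213445120; answer 213445120
Stage 3: B2 = 213445120; d = 6; total draws C(14,3) = 364; favorable C(8,1)*C(6,2) = 120; P = 30/91; answer 30/91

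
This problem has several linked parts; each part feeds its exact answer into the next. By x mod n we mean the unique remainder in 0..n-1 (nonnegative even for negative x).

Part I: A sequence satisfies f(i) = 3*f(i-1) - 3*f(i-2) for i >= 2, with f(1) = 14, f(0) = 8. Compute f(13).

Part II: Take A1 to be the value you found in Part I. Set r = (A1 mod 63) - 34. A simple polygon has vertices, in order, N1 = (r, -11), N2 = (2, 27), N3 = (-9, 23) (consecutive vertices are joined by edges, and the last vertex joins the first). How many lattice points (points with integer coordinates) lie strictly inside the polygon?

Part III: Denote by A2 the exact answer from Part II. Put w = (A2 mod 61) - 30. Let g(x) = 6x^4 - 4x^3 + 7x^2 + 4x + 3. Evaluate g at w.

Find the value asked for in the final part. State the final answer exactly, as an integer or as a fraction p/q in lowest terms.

411331

Part I: f(2) = 3*(14) - 3*(8) = 18; iterating: f(2)=18, f(3)=12, f(4)=-18, f(5)=-90, f(6)=-216, f(7)=-378, f(8)=-486, f(9)=-324, f(10)=486, f(11)=2430, f(12)=5832, f(13)=10206; answer 10206
Part II: A1 = 10206; r = -34; cross terms: (-34*27 - 2*-11)=-896, (2*23 - -9*27)=289, (-9*-11 - -34*23)=881; twice the area = |274| = 274; area = 137; boundary points = 2 + 1 + 1 = 4; strictly interior points = area - boundary/2 + 1 = 136; answer 136
Part III: A2 = 136; w = -16; 6*(-16)^4 - 4*(-16)^3 + 7*(-16)^2 + 4*(-16)^1 + 3 = (393216) + (16384) + (1792) + (-64) + (3) = 411331; answer 411331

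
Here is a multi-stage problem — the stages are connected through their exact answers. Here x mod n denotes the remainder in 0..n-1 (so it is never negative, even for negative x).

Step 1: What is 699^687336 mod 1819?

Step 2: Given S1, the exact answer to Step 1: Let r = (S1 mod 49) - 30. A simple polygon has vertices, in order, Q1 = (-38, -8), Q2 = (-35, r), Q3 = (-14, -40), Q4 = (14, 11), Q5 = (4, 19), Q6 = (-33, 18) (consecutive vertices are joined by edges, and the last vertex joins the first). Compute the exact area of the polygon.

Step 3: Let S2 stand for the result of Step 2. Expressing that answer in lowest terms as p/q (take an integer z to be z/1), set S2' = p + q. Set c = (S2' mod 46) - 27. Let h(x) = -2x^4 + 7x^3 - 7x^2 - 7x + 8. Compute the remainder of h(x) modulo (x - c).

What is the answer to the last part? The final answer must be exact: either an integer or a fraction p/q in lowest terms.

-161416

Step 1: squarings mod 1819: 699^1=699, 699^2=1109, 699^4=237, 699^8=1599, 699^16=1106, 699^32=868, 699^64=358, 699^128=834, 699^256=698, 699^512=1531, 699^1024=1089, 699^2048=1752, 699^4096=851, 699^8192=239, 699^16384=732, 699^32768=1038, 699^65536=596, 699^131072=511, 699^262144=1004, 699^524288=290; 699^687336 = 699^8 * 699^32 * 699^64 * 699^128 * 699^1024 * 699^2048 * 699^4096 * 699^8192 * 699^16384 * 699^131072 * 699^524288 = 868 (mod 1819); answer 868
Step 2: S1 = 868; r = 5; cross terms: (-38*5 - -35*-8)=-470, (-35*-40 - -14*5)=1470, (-14*11 - 14*-40)=406, (14*19 - 4*11)=222, (4*18 - -33*19)=699, (-33*-8 - -38*18)=948; twice the area = |3275| = 3275; area = 3275/2; answer 3275/2
Step 3: S2 = 3275/2; threaded value p + q = 3277; c = -16; remainder = value at the root: -2*(-16)^4 + 7*(-16)^3 - 7*(-16)^2 - 7*(-16)^1 + 8 = (-131072) + (-28672) + (-1792) + (112) + (8) = -161416; answer -161416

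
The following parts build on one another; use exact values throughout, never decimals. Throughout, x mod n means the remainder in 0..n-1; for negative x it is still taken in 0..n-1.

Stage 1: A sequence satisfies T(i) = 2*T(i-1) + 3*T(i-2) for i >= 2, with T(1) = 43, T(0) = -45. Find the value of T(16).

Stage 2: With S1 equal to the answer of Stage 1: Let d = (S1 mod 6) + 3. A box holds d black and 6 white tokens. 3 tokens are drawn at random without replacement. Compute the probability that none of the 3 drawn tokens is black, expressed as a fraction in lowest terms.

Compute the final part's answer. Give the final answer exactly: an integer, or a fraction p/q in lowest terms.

Stage 1: T(2) = 2*(43) + 3*(-45) = -49; iterating: T(2)=-49, T(3)=31, T(4)=-85, T(5)=-77, T(6)=-409, T(7)=-1049, T(8)=-3325, T(9)=-9797, T(10)=-29569, T(11)=-88529, T(12)=-265765, T(13)=-797117, T(14)=-2391529, T(15)=-7174409, T(16)=-21523405; answer -21523405
Stage 2: S1 = -21523405; d = 8; total draws C(14,3) = 364; favorable C(6,3) = 20; P = 5/91; answer 5/91

5/91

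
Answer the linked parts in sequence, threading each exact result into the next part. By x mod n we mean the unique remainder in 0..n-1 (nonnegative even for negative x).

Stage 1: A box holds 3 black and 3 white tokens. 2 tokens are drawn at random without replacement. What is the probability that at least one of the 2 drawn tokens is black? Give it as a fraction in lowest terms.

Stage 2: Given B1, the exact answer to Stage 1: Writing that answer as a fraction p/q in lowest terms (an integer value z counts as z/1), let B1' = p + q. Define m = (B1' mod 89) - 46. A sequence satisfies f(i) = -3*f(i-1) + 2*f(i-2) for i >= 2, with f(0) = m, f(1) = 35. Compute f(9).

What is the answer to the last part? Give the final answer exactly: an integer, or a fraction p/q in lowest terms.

1247351

Stage 1: total draws C(6,2) = 15; complement C(3,2) = 3; favorable 15 - 3 = 12; P = 4/5; answer 4/5
Stage 2: B1 = 4/5; threaded value p + q = 9; m = -37; f(2) = -3*(35) + 2*(-37) = -179; iterating: f(2)=-179, f(3)=607, f(4)=-2179, f(5)=7751, f(6)=-27611, f(7)=98335, f(8)=-350227, f(9)=1247351; answer 1247351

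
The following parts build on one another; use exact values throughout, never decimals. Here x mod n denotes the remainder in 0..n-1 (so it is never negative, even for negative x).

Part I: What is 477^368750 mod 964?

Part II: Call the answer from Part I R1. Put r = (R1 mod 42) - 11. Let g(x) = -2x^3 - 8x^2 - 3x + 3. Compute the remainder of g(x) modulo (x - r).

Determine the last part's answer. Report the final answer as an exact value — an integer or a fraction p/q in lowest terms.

Part I: squarings mod 964: 477^1=477, 477^2=25, 477^4=625, 477^8=205, 477^16=573, 477^32=569, 477^64=821, 477^128=205, 477^256=573, 477^512=569, 477^1024=821, 477^2048=205, 477^4096=573, 477^8192=569, 477^16384=821, 477^32768=205, 477^65536=573, 477^131072=569, 477^262144=821; 477^368750 = 477^2 * 477^4 * 477^8 * 477^32 * 477^64 * 477^8192 * 477^32768 * 477^65536 * 477^262144 = 177 (mod 964); answer 177
Part II: R1 = 177; r = -2; remainder = value at the root: -2*(-2)^3 - 8*(-2)^2 - 3*(-2)^1 + 3 = (16) + (-32) + (6) + (3) = -7; answer -7

-7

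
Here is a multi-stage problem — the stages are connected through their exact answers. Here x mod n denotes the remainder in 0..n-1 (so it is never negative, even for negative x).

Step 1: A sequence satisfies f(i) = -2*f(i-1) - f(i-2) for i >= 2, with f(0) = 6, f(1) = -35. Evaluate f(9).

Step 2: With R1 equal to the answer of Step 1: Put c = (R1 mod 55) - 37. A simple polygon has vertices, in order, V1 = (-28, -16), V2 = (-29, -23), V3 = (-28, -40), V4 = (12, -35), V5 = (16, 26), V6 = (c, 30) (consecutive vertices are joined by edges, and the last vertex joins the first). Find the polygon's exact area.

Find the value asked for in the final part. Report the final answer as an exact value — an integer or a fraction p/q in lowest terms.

2783

Step 1: f(2) = -2*(-35) - 1*(6) = 64; iterating: f(2)=64, f(3)=-93, f(4)=122, f(5)=-151, f(6)=180, f(7)=-209, f(8)=238, f(9)=-267; answer -267
Step 2: R1 = -267; c = -29; cross terms: (-28*-23 - -29*-16)=180, (-29*-40 - -28*-23)=516, (-28*-35 - 12*-40)=1460, (12*26 - 16*-35)=872, (16*30 - -29*26)=1234, (-29*-16 - -28*30)=1304; twice the area = |5566| = 5566; area = 2783; answer 2783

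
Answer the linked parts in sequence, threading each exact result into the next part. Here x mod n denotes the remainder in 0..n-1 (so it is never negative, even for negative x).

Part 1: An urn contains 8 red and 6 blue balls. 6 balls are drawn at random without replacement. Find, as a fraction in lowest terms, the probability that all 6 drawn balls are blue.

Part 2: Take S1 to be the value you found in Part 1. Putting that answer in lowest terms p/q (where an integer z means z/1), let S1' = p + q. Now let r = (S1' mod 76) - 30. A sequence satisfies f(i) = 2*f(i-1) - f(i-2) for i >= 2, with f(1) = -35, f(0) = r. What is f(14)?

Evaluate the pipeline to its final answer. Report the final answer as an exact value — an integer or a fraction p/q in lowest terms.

Part 1: total draws C(14,6) = 3003; favorable C(6,6) = 1; P = 1/3003; answer 1/3003
Part 2: S1 = 1/3003; threaded value p + q = 3004; r = 10; f(2) = 2*(-35) - 1*(10) = -80; iterating: f(2)=-80, f(3)=-125, f(4)=-170, f(5)=-215, f(6)=-260, f(7)=-305, f(8)=-350, f(9)=-395, f(10)=-440, f(11)=-485, f(12)=-530, f(13)=-575, f(14)=-620; answer -620

-620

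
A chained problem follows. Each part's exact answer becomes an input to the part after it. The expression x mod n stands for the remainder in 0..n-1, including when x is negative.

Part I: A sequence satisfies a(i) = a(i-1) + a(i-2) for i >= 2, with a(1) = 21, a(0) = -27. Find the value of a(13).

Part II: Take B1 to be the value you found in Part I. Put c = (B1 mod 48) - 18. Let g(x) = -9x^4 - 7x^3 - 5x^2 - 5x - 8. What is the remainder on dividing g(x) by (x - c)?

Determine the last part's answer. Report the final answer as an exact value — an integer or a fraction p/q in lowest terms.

Part I: a(2) = 1*(21) + 1*(-27) = -6; iterating: a(2)=-6, a(3)=15, a(4)=9, a(5)=24, a(6)=33, a(7)=57, a(8)=90, a(9)=147, a(10)=237, a(11)=384, a(12)=621, a(13)=1005; answer 1005
Part II: B1 = 1005; c = 27; remainder = value at the root: -9*(27)^4 - 7*(27)^3 - 5*(27)^2 - 5*(27)^1 - 8 = (-4782969) + (-137781) + (-3645) + (-135) + (-8) = -4924538; answer -4924538

-4924538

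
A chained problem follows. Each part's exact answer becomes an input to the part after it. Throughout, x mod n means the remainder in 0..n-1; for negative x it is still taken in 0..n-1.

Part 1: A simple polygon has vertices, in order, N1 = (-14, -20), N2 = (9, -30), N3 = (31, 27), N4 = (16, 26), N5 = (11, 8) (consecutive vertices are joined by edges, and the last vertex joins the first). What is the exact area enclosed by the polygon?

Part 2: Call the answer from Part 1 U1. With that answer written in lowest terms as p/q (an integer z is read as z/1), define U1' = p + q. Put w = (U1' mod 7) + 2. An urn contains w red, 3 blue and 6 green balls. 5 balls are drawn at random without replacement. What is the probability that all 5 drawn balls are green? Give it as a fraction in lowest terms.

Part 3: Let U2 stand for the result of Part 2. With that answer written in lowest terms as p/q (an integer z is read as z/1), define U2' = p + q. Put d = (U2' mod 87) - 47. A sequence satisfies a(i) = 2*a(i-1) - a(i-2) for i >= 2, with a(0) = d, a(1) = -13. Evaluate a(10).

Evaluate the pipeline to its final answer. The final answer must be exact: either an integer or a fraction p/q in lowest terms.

-409

Part 1: cross terms: (-14*-30 - 9*-20)=600, (9*27 - 31*-30)=1173, (31*26 - 16*27)=374, (16*8 - 11*26)=-158, (11*-20 - -14*8)=-108; twice the area = |1881| = 1881; area = 1881/2; answer 1881/2
Part 2: U1 = 1881/2; threaded value p + q = 1883; w = 2; total draws C(11,5) = 462; favorable C(6,5) = 6; P = 1/77; answer 1/77
Part 3: U2 = 1/77; threaded value p + q = 78; d = 31; a(2) = 2*(-13) - 1*(31) = -57; iterating: a(2)=-57, a(3)=-101, a(4)=-145, a(5)=-189, a(6)=-233, a(7)=-277, a(8)=-321, a(9)=-365, a(10)=-409; answer -409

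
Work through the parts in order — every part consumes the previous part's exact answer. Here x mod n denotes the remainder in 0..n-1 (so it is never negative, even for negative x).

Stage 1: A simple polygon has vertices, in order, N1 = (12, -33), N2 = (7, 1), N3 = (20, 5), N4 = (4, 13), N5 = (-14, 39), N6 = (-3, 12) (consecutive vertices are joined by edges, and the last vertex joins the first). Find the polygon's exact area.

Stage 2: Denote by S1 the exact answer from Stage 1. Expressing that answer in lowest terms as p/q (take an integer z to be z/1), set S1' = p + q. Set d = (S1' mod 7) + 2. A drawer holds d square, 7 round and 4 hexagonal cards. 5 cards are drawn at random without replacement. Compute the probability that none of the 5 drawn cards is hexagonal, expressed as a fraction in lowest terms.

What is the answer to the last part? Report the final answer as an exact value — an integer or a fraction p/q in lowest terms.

14/143

Stage 1: cross terms: (12*1 - 7*-33)=243, (7*5 - 20*1)=15, (20*13 - 4*5)=240, (4*39 - -14*13)=338, (-14*12 - -3*39)=-51, (-3*-33 - 12*12)=-45; twice the area = |740| = 740; area = 370; answer 370
Stage 2: S1 = 370; threaded value p + q = 371; d = 2; total draws C(13,5) = 1287; favorable C(9,5) = 126; P = 14/143; answer 14/143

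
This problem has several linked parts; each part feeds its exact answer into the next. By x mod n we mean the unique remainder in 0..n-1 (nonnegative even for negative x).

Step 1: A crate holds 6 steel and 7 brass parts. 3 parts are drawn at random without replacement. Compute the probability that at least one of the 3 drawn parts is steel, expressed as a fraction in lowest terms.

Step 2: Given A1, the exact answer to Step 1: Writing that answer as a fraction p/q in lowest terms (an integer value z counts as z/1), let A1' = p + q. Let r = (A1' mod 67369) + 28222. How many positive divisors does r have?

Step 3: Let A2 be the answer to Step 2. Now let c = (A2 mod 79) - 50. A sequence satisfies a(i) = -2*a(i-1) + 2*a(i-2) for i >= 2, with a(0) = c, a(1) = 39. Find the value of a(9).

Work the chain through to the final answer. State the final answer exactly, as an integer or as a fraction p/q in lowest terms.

181488

Step 1: total draws C(13,3) = 286; complement C(7,3) = 35; favorable 286 - 35 = 251; P = 251/286; answer 251/286
Step 2: A1 = 251/286; threaded value p + q = 537; r = 28759; 28759 is prime, so its only divisors are 1 and 28759; count = 2; answer 2
Step 3: A2 = 2; c = -48; a(2) = -2*(39) + 2*(-48) = -174; iterating: a(2)=-174, a(3)=426, a(4)=-1200, a(5)=3252, a(6)=-8904, a(7)=24312, a(8)=-66432, a(9)=181488; answer 181488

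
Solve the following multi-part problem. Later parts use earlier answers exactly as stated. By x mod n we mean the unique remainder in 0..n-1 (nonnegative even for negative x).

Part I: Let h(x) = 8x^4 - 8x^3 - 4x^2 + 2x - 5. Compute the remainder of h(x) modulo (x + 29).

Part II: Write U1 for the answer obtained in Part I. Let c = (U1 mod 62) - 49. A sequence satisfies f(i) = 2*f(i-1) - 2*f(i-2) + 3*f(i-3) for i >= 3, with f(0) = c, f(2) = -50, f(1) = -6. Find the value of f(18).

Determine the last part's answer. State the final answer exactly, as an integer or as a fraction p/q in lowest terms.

-495842

Part I: remainder = value at the root: 8*(-29)^4 - 8*(-29)^3 - 4*(-29)^2 + 2*(-29)^1 - 5 = (5658248) + (195112) + (-3364) + (-58) + (-5) = 5849933; answer 5849933
Part II: U1 = 5849933; c = -2; f(3) = 2*(-50) - 2*(-6) + 3*(-2) = -94; iterating: f(3)=-94, f(4)=-106, f(5)=-174, f(6)=-418, f(7)=-806, f(8)=-1298, f(9)=-2238, f(10)=-4298, f(11)=-8014, f(12)=-14146, f(13)=-25158, f(14)=-46066, f(15)=-84254, f(16)=-151850, f(17)=-273390, f(18)=-495842; answer -495842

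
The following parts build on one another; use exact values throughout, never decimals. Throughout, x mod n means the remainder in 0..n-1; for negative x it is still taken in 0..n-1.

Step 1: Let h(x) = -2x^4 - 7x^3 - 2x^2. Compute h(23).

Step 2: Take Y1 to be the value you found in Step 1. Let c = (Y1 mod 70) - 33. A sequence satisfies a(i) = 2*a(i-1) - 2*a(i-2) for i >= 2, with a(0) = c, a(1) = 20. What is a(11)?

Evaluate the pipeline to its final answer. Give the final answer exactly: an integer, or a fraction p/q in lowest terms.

-512

Step 1: -2*(23)^4 - 7*(23)^3 - 2*(23)^2 = (-559682) + (-85169) + (-1058) = -645909; answer -645909
Step 2: Y1 = -645909; c = 18; a(2) = 2*(20) - 2*(18) = 4; iterating: a(2)=4, a(3)=-32, a(4)=-72, a(5)=-80, a(6)=-16, a(7)=128, a(8)=288, a(9)=320, a(10)=64, a(11)=-512; answer -512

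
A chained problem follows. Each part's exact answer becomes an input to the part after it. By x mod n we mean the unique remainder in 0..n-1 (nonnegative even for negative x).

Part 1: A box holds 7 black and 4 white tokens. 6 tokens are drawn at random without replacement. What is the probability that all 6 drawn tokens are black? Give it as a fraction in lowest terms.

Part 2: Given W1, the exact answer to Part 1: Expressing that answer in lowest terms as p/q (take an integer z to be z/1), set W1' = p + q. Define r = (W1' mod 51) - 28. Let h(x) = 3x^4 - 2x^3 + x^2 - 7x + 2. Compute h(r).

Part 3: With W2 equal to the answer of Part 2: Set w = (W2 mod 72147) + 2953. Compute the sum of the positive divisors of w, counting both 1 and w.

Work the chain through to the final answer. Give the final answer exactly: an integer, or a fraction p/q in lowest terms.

93744

Part 1: total draws C(11,6) = 462; favorable C(7,6) = 7; P = 1/66; answer 1/66
Part 2: W1 = 1/66; threaded value p + q = 67; r = -12; 3*(-12)^4 - 2*(-12)^3 + 1*(-12)^2 - 7*(-12)^1 + 2 = (62208) + (3456) + (144) + (84) + (2) = 65894; answer 65894
Part 3: W2 = 65894; w = 68847; 68847 = 3 * 53 * 433; sigma = (1 + 3) * (1 + 53) * (1 + 433) = 4 * 54 * 434 = 93744; answer 93744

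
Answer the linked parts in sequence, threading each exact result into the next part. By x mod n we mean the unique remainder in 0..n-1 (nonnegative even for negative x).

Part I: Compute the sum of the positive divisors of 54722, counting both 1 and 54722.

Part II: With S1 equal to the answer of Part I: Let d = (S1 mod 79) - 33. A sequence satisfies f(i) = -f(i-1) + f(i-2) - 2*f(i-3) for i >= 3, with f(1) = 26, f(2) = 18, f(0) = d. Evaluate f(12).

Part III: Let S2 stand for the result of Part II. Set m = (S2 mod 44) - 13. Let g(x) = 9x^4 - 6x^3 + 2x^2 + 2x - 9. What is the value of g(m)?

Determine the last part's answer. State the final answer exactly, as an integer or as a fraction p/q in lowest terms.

1132486

Part I: 54722 = 2 * 27361; sigma = (1 + 2) * (1 + 27361) = 3 * 27362 = 82086; answer 82086
Part II: S1 = 82086; d = -28; f(3) = -1*(18) + 1*(26) - 2*(-28) = 64; iterating: f(3)=64, f(4)=-98, f(5)=126, f(6)=-352, f(7)=674, f(8)=-1278, f(9)=2656, f(10)=-5282, f(11)=10494, f(12)=-21088; answer -21088
Part III: S2 = -21088; m = 19; 9*(19)^4 - 6*(19)^3 + 2*(19)^2 + 2*(19)^1 - 9 = (1172889) + (-41154) + (722) + (38) + (-9) = 1132486; answer 1132486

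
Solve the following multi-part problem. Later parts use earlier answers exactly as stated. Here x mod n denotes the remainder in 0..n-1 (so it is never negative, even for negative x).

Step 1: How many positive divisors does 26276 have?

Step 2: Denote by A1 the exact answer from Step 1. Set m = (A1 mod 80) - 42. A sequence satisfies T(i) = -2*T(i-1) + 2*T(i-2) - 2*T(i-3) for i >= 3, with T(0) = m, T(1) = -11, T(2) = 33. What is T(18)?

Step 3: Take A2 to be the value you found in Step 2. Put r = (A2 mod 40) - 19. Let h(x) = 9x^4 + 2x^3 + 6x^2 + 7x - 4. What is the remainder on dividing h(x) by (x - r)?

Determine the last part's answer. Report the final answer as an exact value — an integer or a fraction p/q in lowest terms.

Step 1: 26276 = 2^2 * 6569; number of divisors = (2+1) * (1+1) = 6; answer 6
Step 2: A1 = 6; m = -36; T(3) = -2*(33) + 2*(-11) - 2*(-36) = -16; iterating: T(3)=-16, T(4)=120, T(5)=-338, T(6)=948, T(7)=-2812, T(8)=8196, T(9)=-23912, T(10)=69840, T(11)=-203896, T(12)=595296, T(13)=-1738064, T(14)=5074512, T(15)=-14815744, T(16)=43256640, T(17)=-126293792, T(18)=368732352; answer 368732352
Step 3: A2 = 368732352; r = 13; remainder = value at the root: 9*(13)^4 + 2*(13)^3 + 6*(13)^2 + 7*(13)^1 - 4 = (257049) + (4394) + (1014) + (91) + (-4) = 262544; answer 262544

262544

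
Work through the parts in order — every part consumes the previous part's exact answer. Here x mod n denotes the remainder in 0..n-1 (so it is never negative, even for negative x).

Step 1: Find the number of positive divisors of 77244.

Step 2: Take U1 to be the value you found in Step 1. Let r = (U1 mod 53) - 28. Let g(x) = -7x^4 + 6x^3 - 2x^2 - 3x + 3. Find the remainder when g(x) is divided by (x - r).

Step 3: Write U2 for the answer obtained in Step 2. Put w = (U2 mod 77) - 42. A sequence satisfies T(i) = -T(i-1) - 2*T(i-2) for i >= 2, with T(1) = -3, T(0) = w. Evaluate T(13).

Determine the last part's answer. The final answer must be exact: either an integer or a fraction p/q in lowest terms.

Step 1: 77244 = 2^2 * 3 * 41 * 157; number of divisors = (2+1) * (1+1) * (1+1) * (1+1) = 24; answer 24
Step 2: U1 = 24; r = -4; remainder = value at the root: -7*(-4)^4 + 6*(-4)^3 - 2*(-4)^2 - 3*(-4)^1 + 3 = (-1792) + (-384) + (-32) + (12) + (3) = -2193; answer -2193
Step 3: U2 = -2193; w = -2; T(2) = -1*(-3) - 2*(-2) = 7; iterating: T(2)=7, T(3)=-1, T(4)=-13, T(5)=15, T(6)=11, T(7)=-41, T(8)=19, T(9)=63, T(10)=-101, T(11)=-25, T(12)=227, T(13)=-177; answer -177

-177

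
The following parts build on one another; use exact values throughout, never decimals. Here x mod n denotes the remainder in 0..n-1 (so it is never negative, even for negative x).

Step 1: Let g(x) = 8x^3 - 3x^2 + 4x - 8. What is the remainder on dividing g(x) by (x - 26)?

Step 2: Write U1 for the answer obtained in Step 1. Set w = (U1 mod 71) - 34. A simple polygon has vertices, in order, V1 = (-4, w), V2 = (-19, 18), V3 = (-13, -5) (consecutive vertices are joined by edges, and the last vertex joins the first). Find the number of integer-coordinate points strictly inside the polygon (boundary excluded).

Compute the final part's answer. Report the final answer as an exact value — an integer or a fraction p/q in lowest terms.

54

Step 1: remainder = value at the root: 8*(26)^3 - 3*(26)^2 + 4*(26)^1 - 8 = (140608) + (-2028) + (104) + (-8) = 138676; answer 138676
Step 2: U1 = 138676; w = -21; cross terms: (-4*18 - -19*-21)=-471, (-19*-5 - -13*18)=329, (-13*-21 - -4*-5)=253; twice the area = |111| = 111; area = 111/2; boundary points = 3 + 1 + 1 = 5; strictly interior points = area - boundary/2 + 1 = 54; answer 54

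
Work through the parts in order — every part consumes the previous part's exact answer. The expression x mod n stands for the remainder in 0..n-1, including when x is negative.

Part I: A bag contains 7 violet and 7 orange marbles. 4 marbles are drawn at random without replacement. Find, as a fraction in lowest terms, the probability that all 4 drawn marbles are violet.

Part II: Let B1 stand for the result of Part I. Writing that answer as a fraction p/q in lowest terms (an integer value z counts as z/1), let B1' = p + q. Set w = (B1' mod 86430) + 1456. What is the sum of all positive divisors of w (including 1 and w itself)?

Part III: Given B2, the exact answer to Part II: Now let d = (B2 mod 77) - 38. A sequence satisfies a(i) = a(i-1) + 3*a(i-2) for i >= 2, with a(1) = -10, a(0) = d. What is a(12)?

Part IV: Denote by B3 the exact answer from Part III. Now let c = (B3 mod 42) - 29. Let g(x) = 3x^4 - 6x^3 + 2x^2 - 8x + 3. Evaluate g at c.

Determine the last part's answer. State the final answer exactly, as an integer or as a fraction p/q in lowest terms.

Part I: total draws C(14,4) = 1001; favorable C(7,4) = 35; P = 5/143; answer 5/143
Part II: B1 = 5/143; threaded value p + q = 148; w = 1604; 1604 = 2^2 * 401; sigma = (1 + 2 + 4) * (1 + 401) = 7 * 402 = 2814; answer 2814
Part III: B2 = 2814; d = 4; a(2) = 1*(-10) + 3*(4) = 2; iterating: a(2)=2, a(3)=-28, a(4)=-22, a(5)=-106, a(6)=-172, a(7)=-490, a(8)=-1006, a(9)=-2476, a(10)=-5494, a(11)=-12922, a(12)=-29404; answer -29404
Part IV: B3 = -29404; c = 9; 3*(9)^4 - 6*(9)^3 + 2*(9)^2 - 8*(9)^1 + 3 = (19683) + (-4374) + (162) + (-72) + (3) = 15402; answer 15402

15402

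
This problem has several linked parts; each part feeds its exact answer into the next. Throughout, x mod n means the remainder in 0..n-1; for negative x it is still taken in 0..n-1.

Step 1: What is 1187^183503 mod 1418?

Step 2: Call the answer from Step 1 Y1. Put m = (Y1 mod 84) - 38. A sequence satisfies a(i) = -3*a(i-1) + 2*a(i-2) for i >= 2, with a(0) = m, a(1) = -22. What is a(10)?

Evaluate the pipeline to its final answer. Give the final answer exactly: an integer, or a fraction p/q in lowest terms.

812988

Step 1: squarings mod 1418: 1187^1=1187, 1187^2=895, 1187^4=1273, 1187^8=1173, 1187^16=469, 1187^32=171, 1187^64=881, 1187^128=515, 1187^256=59, 1187^512=645, 1187^1024=551, 1187^2048=149, 1187^4096=931, 1187^8192=363, 1187^16384=1313, 1187^32768=1099, 1187^65536=1083, 1187^131072=203; 1187^183503 = 1187^1 * 1187^2 * 1187^4 * 1187^8 * 1187^64 * 1187^128 * 1187^1024 * 1187^2048 * 1187^16384 * 1187^32768 * 1187^131072 = 1109 (mod 1418); answer 1109
Step 2: Y1 = 1109; m = -21; a(2) = -3*(-22) + 2*(-21) = 24; iterating: a(2)=24, a(3)=-116, a(4)=396, a(5)=-1420, a(6)=5052, a(7)=-17996, a(8)=64092, a(9)=-228268, a(10)=812988; answer 812988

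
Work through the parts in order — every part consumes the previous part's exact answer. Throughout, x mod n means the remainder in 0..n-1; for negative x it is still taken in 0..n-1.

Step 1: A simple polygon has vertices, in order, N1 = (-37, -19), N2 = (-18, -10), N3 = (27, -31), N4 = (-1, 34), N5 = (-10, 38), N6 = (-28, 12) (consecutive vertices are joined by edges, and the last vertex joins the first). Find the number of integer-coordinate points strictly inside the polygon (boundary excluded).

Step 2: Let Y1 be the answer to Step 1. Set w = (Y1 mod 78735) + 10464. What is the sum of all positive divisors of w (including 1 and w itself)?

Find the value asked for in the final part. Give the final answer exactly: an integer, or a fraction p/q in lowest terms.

13008

Step 1: cross terms: (-37*-10 - -18*-19)=28, (-18*-31 - 27*-10)=828, (27*34 - -1*-31)=887, (-1*38 - -10*34)=302, (-10*12 - -28*38)=944, (-28*-19 - -37*12)=976; twice the area = |3965| = 3965; area = 3965/2; boundary points = 1 + 3 + 1 + 1 + 2 + 1 = 9; strictly interior points = area - boundary/2 + 1 = 1979; answer 1979
Step 2: Y1 = 1979; w = 12443; 12443 = 23 * 541; sigma = (1 + 23) * (1 + 541) = 24 * 542 = 13008; answer 13008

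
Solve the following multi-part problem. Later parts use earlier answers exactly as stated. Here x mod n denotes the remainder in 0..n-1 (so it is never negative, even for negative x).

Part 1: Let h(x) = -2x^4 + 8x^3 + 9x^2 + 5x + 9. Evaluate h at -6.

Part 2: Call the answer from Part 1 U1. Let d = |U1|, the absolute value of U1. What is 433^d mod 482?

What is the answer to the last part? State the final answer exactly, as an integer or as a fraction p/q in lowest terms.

435

Part 1: -2*(-6)^4 + 8*(-6)^3 + 9*(-6)^2 + 5*(-6)^1 + 9 = (-2592) + (-1728) + (324) + (-30) + (9) = -4017; answer -4017
Part 2: U1 = -4017; d = 4017; squarings mod 482: 433^1=433, 433^2=473, 433^4=81, 433^8=295, 433^16=265, 433^32=335, 433^64=401, 433^128=295, 433^256=265, 433^512=335, 433^1024=401, 433^2048=295; 433^4017 = 433^1 * 433^16 * 433^32 * 433^128 * 433^256 * 433^512 * 433^1024 * 433^2048 = 435 (mod 482); answer 435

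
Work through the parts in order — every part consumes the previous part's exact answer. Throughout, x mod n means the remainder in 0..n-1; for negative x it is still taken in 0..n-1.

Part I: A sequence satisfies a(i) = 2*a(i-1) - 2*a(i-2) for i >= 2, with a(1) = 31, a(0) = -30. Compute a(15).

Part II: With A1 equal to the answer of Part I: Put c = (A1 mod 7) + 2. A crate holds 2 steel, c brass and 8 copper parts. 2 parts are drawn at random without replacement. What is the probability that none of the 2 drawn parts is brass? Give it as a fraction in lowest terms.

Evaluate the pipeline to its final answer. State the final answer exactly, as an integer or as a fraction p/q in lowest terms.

Part I: a(2) = 2*(31) - 2*(-30) = 122; iterating: a(2)=122, a(3)=182, a(4)=120, a(5)=-124, a(6)=-488, a(7)=-728, a(8)=-480, a(9)=496, a(10)=1952, a(11)=2912, a(12)=1920, a(13)=-1984, a(14)=-7808, a(15)=-11648; answer -11648
Part II: A1 = -11648; c = 2; total draws C(12,2) = 66; favorable C(10,2) = 45; P = 15/22; answer 15/22

15/22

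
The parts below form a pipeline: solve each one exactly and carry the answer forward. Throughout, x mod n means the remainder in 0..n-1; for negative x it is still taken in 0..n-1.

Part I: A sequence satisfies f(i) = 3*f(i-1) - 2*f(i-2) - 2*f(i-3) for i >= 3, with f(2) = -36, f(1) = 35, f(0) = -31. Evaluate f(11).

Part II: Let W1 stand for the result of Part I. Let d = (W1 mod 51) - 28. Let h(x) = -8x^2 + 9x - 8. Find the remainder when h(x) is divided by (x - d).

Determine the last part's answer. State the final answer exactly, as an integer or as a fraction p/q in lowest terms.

Part I: f(3) = 3*(-36) - 2*(35) - 2*(-31) = -116; iterating: f(3)=-116, f(4)=-346, f(5)=-734, f(6)=-1278, f(7)=-1674, f(8)=-998, f(9)=2910, f(10)=14074, f(11)=38398; answer 38398
Part II: W1 = 38398; d = 18; remainder = value at the root: -8*(18)^2 + 9*(18)^1 - 8 = (-2592) + (162) + (-8) = -2438; answer -2438

-2438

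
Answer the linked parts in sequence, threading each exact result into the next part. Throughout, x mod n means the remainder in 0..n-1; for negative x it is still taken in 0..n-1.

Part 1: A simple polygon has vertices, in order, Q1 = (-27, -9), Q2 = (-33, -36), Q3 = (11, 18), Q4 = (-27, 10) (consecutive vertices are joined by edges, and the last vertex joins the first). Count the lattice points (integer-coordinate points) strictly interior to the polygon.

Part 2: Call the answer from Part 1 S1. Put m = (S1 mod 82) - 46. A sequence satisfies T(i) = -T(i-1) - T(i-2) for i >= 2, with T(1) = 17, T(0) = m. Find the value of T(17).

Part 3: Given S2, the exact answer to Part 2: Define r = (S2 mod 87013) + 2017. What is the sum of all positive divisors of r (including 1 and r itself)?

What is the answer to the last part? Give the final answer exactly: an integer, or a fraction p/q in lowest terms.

Part 1: cross terms: (-27*-36 - -33*-9)=675, (-33*18 - 11*-36)=-198, (11*10 - -27*18)=596, (-27*-9 - -27*10)=513; twice the area = |1586| = 1586; area = 793; boundary points = 3 + 2 + 2 + 19 = 26; strictly interior points = area - boundary/2 + 1 = 781; answer 781
Part 2: S1 = 781; m = -3; T(2) = -1*(17) - 1*(-3) = -14; iterating: T(2)=-14, T(3)=-3, T(4)=17, T(5)=-14, T(6)=-3, T(7)=17, T(8)=-14, T(9)=-3, T(10)=17, T(11)=-14, T(12)=-3, T(13)=17, T(14)=-14, T(15)=-3, T(16)=17, T(17)=-14; answer -14
Part 3: S2 = -14; r = 89016; 89016 = 2^3 * 3 * 3709; sigma = (1 + 2 + 4 + 8) * (1 + 3) * (1 + 3709) = 15 * 4 * 3710 = 222600; answer 222600

222600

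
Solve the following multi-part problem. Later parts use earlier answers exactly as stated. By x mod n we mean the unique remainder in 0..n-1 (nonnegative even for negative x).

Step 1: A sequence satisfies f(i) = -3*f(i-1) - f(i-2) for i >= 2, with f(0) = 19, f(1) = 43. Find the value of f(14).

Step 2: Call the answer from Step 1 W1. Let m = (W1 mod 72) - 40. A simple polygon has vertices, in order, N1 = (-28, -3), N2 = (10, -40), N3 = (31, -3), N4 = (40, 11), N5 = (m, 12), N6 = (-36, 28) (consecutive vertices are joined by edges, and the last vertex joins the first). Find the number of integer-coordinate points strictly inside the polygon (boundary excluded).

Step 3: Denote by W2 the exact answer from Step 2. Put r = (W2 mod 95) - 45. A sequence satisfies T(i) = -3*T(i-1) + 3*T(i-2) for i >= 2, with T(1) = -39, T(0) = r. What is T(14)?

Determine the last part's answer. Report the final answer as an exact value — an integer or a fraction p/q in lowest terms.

Step 1: f(2) = -3*(43) - 1*(19) = -148; iterating: f(2)=-148, f(3)=401, f(4)=-1055, f(5)=2764, f(6)=-7237, f(7)=18947, f(8)=-49604, f(9)=129865, f(10)=-339991, f(11)=890108, f(12)=-2330333, f(13)=6100891, f(14)=-15972340; answer -15972340
Step 2: W1 = -15972340; m = 28; cross terms: (-28*-40 - 10*-3)=1150, (10*-3 - 31*-40)=1210, (31*11 - 40*-3)=461, (40*12 - 28*11)=172, (28*28 - -36*12)=1216, (-36*-3 - -28*28)=892; twice the area = |5101| = 5101; area = 5101/2; boundary points = 1 + 1 + 1 + 1 + 16 + 1 = 21; strictly interior points = area - boundary/2 + 1 = 2541; answer 2541
Step 3: W2 = 2541; r = 26; T(2) = -3*(-39) + 3*(26) = 195; iterating: T(2)=195, T(3)=-702, T(4)=2691, T(5)=-10179, T(6)=38610, T(7)=-146367, T(8)=554931, T(9)=-2103894, T(10)=7976475, T(11)=-30241107, T(12)=114652746, T(13)=-434681559, T(14)=1648002915; answer 1648002915

1648002915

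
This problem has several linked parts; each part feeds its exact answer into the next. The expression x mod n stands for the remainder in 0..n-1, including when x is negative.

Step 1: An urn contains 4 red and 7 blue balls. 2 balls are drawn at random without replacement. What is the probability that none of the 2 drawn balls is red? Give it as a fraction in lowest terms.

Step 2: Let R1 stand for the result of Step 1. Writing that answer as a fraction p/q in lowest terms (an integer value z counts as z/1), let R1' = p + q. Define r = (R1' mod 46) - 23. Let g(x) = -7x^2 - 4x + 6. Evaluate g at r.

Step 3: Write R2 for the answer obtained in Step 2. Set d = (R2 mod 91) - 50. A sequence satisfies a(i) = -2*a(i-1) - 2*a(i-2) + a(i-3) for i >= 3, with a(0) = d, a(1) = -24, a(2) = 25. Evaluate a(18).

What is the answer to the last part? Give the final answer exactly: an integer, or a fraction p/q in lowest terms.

Step 1: total draws C(11,2) = 55; favorable C(7,2) = 21; P = 21/55; answer 21/55
Step 2: R1 = 21/55; threaded value p + q = 76; r = 7; -7*(7)^2 - 4*(7)^1 + 6 = (-343) + (-28) + (6) = -365; answer -365
Step 3: R2 = -365; d = 40; a(3) = -2*(25) - 2*(-24) + 1*(40) = 38; iterating: a(3)=38, a(4)=-150, a(5)=249, a(6)=-160, a(7)=-328, a(8)=1225, a(9)=-1954, a(10)=1130, a(11)=2873, a(12)=-9960, a(13)=15304, a(14)=-7815, a(15)=-24938, a(16)=80810, a(17)=-119559, a(18)=52560; answer 52560

52560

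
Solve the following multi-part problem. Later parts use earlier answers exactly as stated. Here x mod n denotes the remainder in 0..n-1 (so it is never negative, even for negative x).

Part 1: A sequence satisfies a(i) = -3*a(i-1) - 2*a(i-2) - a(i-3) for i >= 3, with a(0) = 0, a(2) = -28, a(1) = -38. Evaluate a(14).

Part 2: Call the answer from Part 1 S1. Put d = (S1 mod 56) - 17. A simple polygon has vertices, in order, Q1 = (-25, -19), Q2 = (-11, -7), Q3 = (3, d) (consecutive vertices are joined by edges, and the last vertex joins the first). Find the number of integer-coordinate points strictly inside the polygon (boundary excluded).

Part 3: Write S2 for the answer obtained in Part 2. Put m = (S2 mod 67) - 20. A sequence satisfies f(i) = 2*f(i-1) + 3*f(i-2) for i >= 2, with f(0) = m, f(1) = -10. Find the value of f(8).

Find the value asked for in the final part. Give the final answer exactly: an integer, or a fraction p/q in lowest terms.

Part 1: a(3) = -3*(-28) - 2*(-38) - 1*(0) = 160; iterating: a(3)=160, a(4)=-386, a(5)=866, a(6)=-1986, a(7)=4612, a(8)=-10730, a(9)=24952, a(10)=-58008, a(11)=134850, a(12)=-313486, a(13)=728766, a(14)=-1694176; answer -1694176
Part 2: S1 = -1694176; d = 31; cross terms: (-25*-7 - -11*-19)=-34, (-11*31 - 3*-7)=-320, (3*-19 - -25*31)=718; twice the area = |364| = 364; area = 182; boundary points = 2 + 2 + 2 = 6; strictly interior points = area - boundary/2 + 1 = 180; answer 180
Part 3: S2 = 180; m = 26; f(2) = 2*(-10) + 3*(26) = 58; iterating: f(2)=58, f(3)=86, f(4)=346, f(5)=950, f(6)=2938, f(7)=8726, f(8)=26266; answer 26266

26266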